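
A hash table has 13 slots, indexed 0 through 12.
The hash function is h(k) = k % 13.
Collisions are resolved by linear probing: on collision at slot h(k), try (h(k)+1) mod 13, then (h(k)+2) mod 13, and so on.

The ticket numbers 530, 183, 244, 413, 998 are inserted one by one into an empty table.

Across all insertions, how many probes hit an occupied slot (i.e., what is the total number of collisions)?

6

530: h=10 => slot 10
183: h=1 => slot 1
244: h=10, probe 10,11 => slot 11
413: h=10, probe 10,11,12 => slot 12
998: h=10, probe 10,11,12,0 => slot 0
Table: [998, 183, ∅, ∅, ∅, ∅, ∅, ∅, ∅, ∅, 530, 244, 413]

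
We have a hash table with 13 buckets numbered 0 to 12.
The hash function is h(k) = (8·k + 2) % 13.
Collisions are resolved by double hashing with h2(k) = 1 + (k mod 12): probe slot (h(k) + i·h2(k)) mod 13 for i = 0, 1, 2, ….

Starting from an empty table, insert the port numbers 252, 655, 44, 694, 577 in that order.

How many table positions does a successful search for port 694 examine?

Insert 252: h=3, slot 3 empty -> index 3.
Insert 655: h=3, h2=8, slot 3 occupied -> index 11.
Insert 44: h=3, h2=9, slot 3 occupied -> index 12.
Insert 694: h=3, h2=11, slot 3 occupied -> index 1.
Insert 577: h=3, h2=2, slot 3 occupied -> index 5.
Table: [∅, 694, ∅, 252, ∅, 577, ∅, ∅, ∅, ∅, ∅, 655, 44]
Lookup 694: h=3, h2=11, probe 3,1 → found at 1.

2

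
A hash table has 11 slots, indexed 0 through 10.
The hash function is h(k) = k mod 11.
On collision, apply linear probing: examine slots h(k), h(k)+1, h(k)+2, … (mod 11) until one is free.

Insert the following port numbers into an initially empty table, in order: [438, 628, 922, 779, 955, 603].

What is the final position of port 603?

438: h=9 => slot 9
628: h=1 => slot 1
922: h=9, probe 9,10 => slot 10
779: h=9, probe 9,10,0 => slot 0
955: h=9, probe 9,10,0,1,2 => slot 2
603: h=9, probe 9,10,0,1,2,3 => slot 3
Table: [779, 628, 955, 603, —, —, —, —, —, 438, 922]

3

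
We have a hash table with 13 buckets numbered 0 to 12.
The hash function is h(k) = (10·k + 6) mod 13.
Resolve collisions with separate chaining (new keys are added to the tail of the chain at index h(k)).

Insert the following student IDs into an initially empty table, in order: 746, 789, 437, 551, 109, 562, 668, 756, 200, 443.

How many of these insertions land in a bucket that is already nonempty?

746 → bucket 4
789 → bucket 5
437 → bucket 8
551 → bucket 4 (collision)
109 → bucket 4 (collision)
562 → bucket 10
668 → bucket 4 (collision)
756 → bucket 0
200 → bucket 4 (collision)
443 → bucket 3
Final buckets:
0: 756
1: .
2: .
3: 443
4: 746 -> 551 -> 109 -> 668 -> 200
5: 789
6: .
7: .
8: 437
9: .
10: 562
11: .
12: .

4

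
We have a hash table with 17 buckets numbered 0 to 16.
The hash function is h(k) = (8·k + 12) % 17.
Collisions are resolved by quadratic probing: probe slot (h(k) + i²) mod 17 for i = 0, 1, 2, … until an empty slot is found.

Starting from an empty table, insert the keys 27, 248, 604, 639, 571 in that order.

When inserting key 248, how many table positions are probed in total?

2

Insert 27: h=7, slot 7 empty => index 7.
Insert 248: h=7, slot 7 occupied => index 8.
Insert 604: h=16, slot 16 empty => index 16.
Insert 639: h=7, slots 7,8 occupied => index 11.
Insert 571: h=7, slots 7,8,11,16 occupied => index 6.
Table: [∅, ∅, ∅, ∅, ∅, ∅, 571, 27, 248, ∅, ∅, 639, ∅, ∅, ∅, ∅, 604]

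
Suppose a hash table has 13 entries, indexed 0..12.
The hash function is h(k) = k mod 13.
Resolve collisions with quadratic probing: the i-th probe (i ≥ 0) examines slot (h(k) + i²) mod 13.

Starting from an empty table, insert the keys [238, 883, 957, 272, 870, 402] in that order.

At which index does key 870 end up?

238 hashes to 4; slot 4 is free => place at 4.
883 hashes to 12; slot 12 is free => place at 12.
957 hashes to 8; slot 8 is free => place at 8.
272 hashes to 12; 12 taken => place at 0.
870 hashes to 12; 12,0 taken => place at 3.
402 hashes to 12; 12,0,3,8 taken => place at 2.
Table: [272, _, 402, 870, 238, _, _, _, 957, _, _, _, 883]

3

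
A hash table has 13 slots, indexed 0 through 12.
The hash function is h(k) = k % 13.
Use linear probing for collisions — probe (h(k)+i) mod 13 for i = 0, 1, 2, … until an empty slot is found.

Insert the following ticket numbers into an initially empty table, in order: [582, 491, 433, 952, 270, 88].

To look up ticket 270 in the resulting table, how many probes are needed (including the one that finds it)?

3

582 hashes to 10; slot 10 is free -> place at 10.
491 hashes to 10; 10 taken -> place at 11.
433 hashes to 4; slot 4 is free -> place at 4.
952 hashes to 3; slot 3 is free -> place at 3.
270 hashes to 10; 10,11 taken -> place at 12.
88 hashes to 10; 10,11,12 taken -> place at 0.
Table: [88, -, -, 952, 433, -, -, -, -, -, 582, 491, 270]
Lookup 270: h=10, probe 10,11,12 → found at 12.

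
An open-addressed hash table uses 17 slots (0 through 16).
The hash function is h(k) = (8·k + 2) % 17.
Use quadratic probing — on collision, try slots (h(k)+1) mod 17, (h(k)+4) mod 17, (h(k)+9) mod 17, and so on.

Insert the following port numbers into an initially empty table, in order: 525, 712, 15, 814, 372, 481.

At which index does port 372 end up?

2

525: h=3 → slot 3
712: h=3, probe 3,4 → slot 4
15: h=3, probe 3,4,7 → slot 7
814: h=3, probe 3,4,7,12 → slot 12
372: h=3, probe 3,4,7,12,2 → slot 2
481: h=8 → slot 8
Table: [_, _, 372, 525, 712, _, _, 15, 481, _, _, _, 814, _, _, _, _]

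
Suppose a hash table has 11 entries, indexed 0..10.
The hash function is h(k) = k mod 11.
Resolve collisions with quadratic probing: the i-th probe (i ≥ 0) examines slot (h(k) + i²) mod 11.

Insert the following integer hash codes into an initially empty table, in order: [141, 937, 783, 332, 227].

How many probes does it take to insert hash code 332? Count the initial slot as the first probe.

141 hashes to 9; slot 9 is free -> place at 9.
937 hashes to 2; slot 2 is free -> place at 2.
783 hashes to 2; 2 taken -> place at 3.
332 hashes to 2; 2,3 taken -> place at 6.
227 hashes to 7; slot 7 is free -> place at 7.
Table: [_, _, 937, 783, _, _, 332, 227, _, 141, _]

3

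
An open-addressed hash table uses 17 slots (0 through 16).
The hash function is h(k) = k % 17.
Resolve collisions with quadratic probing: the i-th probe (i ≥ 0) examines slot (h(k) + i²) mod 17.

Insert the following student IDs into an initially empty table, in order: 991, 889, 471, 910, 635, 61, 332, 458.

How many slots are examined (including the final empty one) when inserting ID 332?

3

Insert 991: h=5, slot 5 empty => index 5.
Insert 889: h=5, slot 5 occupied => index 6.
Insert 471: h=12, slot 12 empty => index 12.
Insert 910: h=9, slot 9 empty => index 9.
Insert 635: h=6, slot 6 occupied => index 7.
Insert 61: h=10, slot 10 empty => index 10.
Insert 332: h=9, slots 9,10 occupied => index 13.
Insert 458: h=16, slot 16 empty => index 16.
Table: [—, —, —, —, —, 991, 889, 635, —, 910, 61, —, 471, 332, —, —, 458]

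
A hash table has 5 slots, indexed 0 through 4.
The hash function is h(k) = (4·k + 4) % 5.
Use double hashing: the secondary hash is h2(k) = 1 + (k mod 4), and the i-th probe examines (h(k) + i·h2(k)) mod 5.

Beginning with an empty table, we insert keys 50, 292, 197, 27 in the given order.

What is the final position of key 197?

50: h=4 → slot 4
292: h=2 → slot 2
197: h=2, h2=2, probe 2,4,1 → slot 1
27: h=2, h2=4, probe 2,1,0 → slot 0
Table: [27, 197, 292, ∅, 50]

1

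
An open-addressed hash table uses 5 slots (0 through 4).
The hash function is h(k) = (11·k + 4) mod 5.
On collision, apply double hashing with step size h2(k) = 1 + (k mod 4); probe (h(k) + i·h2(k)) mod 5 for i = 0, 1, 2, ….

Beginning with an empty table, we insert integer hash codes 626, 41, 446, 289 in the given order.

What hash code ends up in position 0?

626

626 hashes to 0; slot 0 is free → place at 0.
41 hashes to 0, h2=2; 0 taken → place at 2.
446 hashes to 0, h2=3; 0 taken → place at 3.
289 hashes to 3, h2=2; 3,0,2 taken → place at 4.
Table: [626, —, 41, 446, 289]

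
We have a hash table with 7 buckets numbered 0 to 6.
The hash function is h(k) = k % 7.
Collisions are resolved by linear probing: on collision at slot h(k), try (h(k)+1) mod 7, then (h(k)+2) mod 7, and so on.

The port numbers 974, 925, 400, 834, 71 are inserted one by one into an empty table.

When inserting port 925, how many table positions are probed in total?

974: h=1 → slot 1
925: h=1, probe 1,2 → slot 2
400: h=1, probe 1,2,3 → slot 3
834: h=1, probe 1,2,3,4 → slot 4
71: h=1, probe 1,2,3,4,5 → slot 5
Table: [∅, 974, 925, 400, 834, 71, ∅]

2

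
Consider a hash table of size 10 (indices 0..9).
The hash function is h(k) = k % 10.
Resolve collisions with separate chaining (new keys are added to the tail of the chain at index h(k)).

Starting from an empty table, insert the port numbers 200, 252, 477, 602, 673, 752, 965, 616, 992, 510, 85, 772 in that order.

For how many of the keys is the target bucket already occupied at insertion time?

200 -> bucket 0
252 -> bucket 2
477 -> bucket 7
602 -> bucket 2 (collision)
673 -> bucket 3
752 -> bucket 2 (collision)
965 -> bucket 5
616 -> bucket 6
992 -> bucket 2 (collision)
510 -> bucket 0 (collision)
85 -> bucket 5 (collision)
772 -> bucket 2 (collision)
Final buckets:
0: 200 -> 510
1: _
2: 252 -> 602 -> 752 -> 992 -> 772
3: 673
4: _
5: 965 -> 85
6: 616
7: 477
8: _
9: _

6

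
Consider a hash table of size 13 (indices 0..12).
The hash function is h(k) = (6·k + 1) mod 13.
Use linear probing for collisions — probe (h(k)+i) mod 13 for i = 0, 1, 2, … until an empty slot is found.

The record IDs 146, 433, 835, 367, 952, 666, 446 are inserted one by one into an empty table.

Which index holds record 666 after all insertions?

10

146: h=6 => slot 6
433: h=12 => slot 12
835: h=6, probe 6,7 => slot 7
367: h=6, probe 6,7,8 => slot 8
952: h=6, probe 6,7,8,9 => slot 9
666: h=6, probe 6,7,8,9,10 => slot 10
446: h=12, probe 12,0 => slot 0
Table: [446, ∅, ∅, ∅, ∅, ∅, 146, 835, 367, 952, 666, ∅, 433]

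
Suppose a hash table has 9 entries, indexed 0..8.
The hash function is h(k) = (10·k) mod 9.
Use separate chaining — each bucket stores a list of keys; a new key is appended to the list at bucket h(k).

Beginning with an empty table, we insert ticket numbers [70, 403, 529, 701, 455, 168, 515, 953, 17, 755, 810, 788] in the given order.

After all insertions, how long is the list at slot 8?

4

70 -> bucket 7
403 -> bucket 7 (collision)
529 -> bucket 7 (collision)
701 -> bucket 8
455 -> bucket 5
168 -> bucket 6
515 -> bucket 2
953 -> bucket 8 (collision)
17 -> bucket 8 (collision)
755 -> bucket 8 (collision)
810 -> bucket 0
788 -> bucket 5 (collision)
Final buckets:
0: 810
1: ∅
2: 515
3: ∅
4: ∅
5: 455 -> 788
6: 168
7: 70 -> 403 -> 529
8: 701 -> 953 -> 17 -> 755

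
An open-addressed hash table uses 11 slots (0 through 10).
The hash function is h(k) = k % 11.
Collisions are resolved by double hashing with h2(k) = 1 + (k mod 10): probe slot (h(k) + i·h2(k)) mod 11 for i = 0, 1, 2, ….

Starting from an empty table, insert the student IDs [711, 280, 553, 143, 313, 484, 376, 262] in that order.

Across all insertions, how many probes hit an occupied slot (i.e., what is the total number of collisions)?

4

Insert 711: h=7, slot 7 empty → index 7.
Insert 280: h=5, slot 5 empty → index 5.
Insert 553: h=3, slot 3 empty → index 3.
Insert 143: h=0, slot 0 empty → index 0.
Insert 313: h=5, h2=4, slot 5 occupied → index 9.
Insert 484: h=0, h2=5, slots 0,5 occupied → index 10.
Insert 376: h=2, slot 2 empty → index 2.
Insert 262: h=9, h2=3, slot 9 occupied → index 1.
Table: [143, 262, 376, 553, —, 280, —, 711, —, 313, 484]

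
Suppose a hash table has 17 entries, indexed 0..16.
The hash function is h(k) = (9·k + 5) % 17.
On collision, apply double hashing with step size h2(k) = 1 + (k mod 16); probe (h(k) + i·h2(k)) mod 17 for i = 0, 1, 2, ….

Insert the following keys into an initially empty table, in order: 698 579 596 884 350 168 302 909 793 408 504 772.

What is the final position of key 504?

Insert 698: h=14, slot 14 empty -> index 14.
Insert 579: h=14, h2=4, slot 14 occupied -> index 1.
Insert 596: h=14, h2=5, slot 14 occupied -> index 2.
Insert 884: h=5, slot 5 empty -> index 5.
Insert 350: h=10, slot 10 empty -> index 10.
Insert 168: h=4, slot 4 empty -> index 4.
Insert 302: h=3, slot 3 empty -> index 3.
Insert 909: h=9, slot 9 empty -> index 9.
Insert 793: h=2, h2=10, slot 2 occupied -> index 12.
Insert 408: h=5, h2=9, slots 5,14 occupied -> index 6.
Insert 504: h=2, h2=9, slot 2 occupied -> index 11.
Insert 772: h=0, slot 0 empty -> index 0.
Table: [772, 579, 596, 302, 168, 884, 408, -, -, 909, 350, 504, 793, -, 698, -, -]

11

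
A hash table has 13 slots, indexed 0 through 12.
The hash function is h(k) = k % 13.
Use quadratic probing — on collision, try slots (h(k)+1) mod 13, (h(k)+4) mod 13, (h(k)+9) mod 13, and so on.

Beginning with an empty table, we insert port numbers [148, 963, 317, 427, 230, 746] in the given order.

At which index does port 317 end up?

148 hashes to 5; slot 5 is free -> place at 5.
963 hashes to 1; slot 1 is free -> place at 1.
317 hashes to 5; 5 taken -> place at 6.
427 hashes to 11; slot 11 is free -> place at 11.
230 hashes to 9; slot 9 is free -> place at 9.
746 hashes to 5; 5,6,9,1 taken -> place at 8.
Table: [_, 963, _, _, _, 148, 317, _, 746, 230, _, 427, _]

6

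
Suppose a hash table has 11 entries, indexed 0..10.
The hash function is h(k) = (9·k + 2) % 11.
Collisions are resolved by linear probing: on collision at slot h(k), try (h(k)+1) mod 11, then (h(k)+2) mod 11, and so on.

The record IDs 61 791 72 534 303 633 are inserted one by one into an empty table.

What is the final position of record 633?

61 hashes to 1; slot 1 is free → place at 1.
791 hashes to 4; slot 4 is free → place at 4.
72 hashes to 1; 1 taken → place at 2.
534 hashes to 1; 1,2 taken → place at 3.
303 hashes to 1; 1,2,3,4 taken → place at 5.
633 hashes to 1; 1,2,3,4,5 taken → place at 6.
Table: [-, 61, 72, 534, 791, 303, 633, -, -, -, -]

6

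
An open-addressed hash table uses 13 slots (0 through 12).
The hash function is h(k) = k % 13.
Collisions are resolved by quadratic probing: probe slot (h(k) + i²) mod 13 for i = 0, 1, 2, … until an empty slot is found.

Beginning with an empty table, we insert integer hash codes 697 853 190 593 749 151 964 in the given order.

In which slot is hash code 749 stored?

11

697 hashes to 8; slot 8 is free -> place at 8.
853 hashes to 8; 8 taken -> place at 9.
190 hashes to 8; 8,9 taken -> place at 12.
593 hashes to 8; 8,9,12 taken -> place at 4.
749 hashes to 8; 8,9,12,4 taken -> place at 11.
151 hashes to 8; 8,9,12,4,11 taken -> place at 7.
964 hashes to 2; slot 2 is free -> place at 2.
Table: [—, —, 964, —, 593, —, —, 151, 697, 853, —, 749, 190]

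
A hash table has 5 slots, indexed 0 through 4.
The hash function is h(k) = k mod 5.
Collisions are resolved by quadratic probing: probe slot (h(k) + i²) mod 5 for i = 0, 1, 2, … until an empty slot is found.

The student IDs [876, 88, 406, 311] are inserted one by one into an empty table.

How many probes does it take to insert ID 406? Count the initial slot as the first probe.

2

876 hashes to 1; slot 1 is free -> place at 1.
88 hashes to 3; slot 3 is free -> place at 3.
406 hashes to 1; 1 taken -> place at 2.
311 hashes to 1; 1,2 taken -> place at 0.
Table: [311, 876, 406, 88, ∅]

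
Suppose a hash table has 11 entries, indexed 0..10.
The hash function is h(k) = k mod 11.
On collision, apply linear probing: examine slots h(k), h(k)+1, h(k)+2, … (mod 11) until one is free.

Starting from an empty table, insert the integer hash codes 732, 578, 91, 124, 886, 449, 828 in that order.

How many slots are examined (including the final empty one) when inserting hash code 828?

3

732 hashes to 6; slot 6 is free → place at 6.
578 hashes to 6; 6 taken → place at 7.
91 hashes to 3; slot 3 is free → place at 3.
124 hashes to 3; 3 taken → place at 4.
886 hashes to 6; 6,7 taken → place at 8.
449 hashes to 9; slot 9 is free → place at 9.
828 hashes to 3; 3,4 taken → place at 5.
Table: [_, _, _, 91, 124, 828, 732, 578, 886, 449, _]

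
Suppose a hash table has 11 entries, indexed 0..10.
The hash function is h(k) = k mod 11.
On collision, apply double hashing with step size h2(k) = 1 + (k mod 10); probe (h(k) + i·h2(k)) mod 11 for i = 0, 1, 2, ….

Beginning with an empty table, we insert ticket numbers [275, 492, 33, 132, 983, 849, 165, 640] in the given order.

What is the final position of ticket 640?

275: h=0 -> slot 0
492: h=8 -> slot 8
33: h=0, h2=4, probe 0,4 -> slot 4
132: h=0, h2=3, probe 0,3 -> slot 3
983: h=4, h2=4, probe 4,8,1 -> slot 1
849: h=2 -> slot 2
165: h=0, h2=6, probe 0,6 -> slot 6
640: h=2, h2=1, probe 2,3,4,5 -> slot 5
Table: [275, 983, 849, 132, 33, 640, 165, —, 492, —, —]

5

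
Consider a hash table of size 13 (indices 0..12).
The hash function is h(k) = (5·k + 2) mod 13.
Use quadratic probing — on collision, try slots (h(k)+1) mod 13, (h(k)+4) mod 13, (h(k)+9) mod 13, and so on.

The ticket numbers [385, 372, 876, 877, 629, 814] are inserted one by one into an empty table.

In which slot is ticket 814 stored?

7

385 hashes to 3; slot 3 is free → place at 3.
372 hashes to 3; 3 taken → place at 4.
876 hashes to 1; slot 1 is free → place at 1.
877 hashes to 6; slot 6 is free → place at 6.
629 hashes to 1; 1 taken → place at 2.
814 hashes to 3; 3,4 taken → place at 7.
Table: [., 876, 629, 385, 372, ., 877, 814, ., ., ., ., .]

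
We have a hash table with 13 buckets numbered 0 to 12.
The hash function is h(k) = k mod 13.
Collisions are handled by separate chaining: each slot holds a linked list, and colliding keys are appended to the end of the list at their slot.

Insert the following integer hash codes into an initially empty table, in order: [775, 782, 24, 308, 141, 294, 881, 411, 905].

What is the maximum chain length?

4

775 -> bucket 8
782 -> bucket 2
24 -> bucket 11
308 -> bucket 9
141 -> bucket 11 (collision)
294 -> bucket 8 (collision)
881 -> bucket 10
411 -> bucket 8 (collision)
905 -> bucket 8 (collision)
Final buckets:
0: _
1: _
2: 782
3: _
4: _
5: _
6: _
7: _
8: 775 -> 294 -> 411 -> 905
9: 308
10: 881
11: 24 -> 141
12: _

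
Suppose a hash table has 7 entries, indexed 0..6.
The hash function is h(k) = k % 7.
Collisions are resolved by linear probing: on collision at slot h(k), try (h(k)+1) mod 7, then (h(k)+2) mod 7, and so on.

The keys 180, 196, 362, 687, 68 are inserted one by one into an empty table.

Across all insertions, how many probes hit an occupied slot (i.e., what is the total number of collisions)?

5

180: h=5 => slot 5
196: h=0 => slot 0
362: h=5, probe 5,6 => slot 6
687: h=1 => slot 1
68: h=5, probe 5,6,0,1,2 => slot 2
Table: [196, 687, 68, —, —, 180, 362]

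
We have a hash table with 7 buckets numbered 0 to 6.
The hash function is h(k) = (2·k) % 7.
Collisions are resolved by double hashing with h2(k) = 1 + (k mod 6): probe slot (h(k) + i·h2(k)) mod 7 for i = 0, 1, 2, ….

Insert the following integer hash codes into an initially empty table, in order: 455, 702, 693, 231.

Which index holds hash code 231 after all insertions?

5

Insert 455: h=0, slot 0 empty → index 0.
Insert 702: h=4, slot 4 empty → index 4.
Insert 693: h=0, h2=4, slots 0,4 occupied → index 1.
Insert 231: h=0, h2=4, slots 0,4,1 occupied → index 5.
Table: [455, 693, -, -, 702, 231, -]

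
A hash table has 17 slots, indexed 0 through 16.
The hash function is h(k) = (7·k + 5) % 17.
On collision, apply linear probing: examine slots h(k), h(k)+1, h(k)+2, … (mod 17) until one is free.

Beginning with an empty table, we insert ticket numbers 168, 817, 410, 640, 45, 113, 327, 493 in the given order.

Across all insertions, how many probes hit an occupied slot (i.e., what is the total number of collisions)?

168: h=8 -> slot 8
817: h=12 -> slot 12
410: h=2 -> slot 2
640: h=14 -> slot 14
45: h=14, probe 14,15 -> slot 15
113: h=14, probe 14,15,16 -> slot 16
327: h=16, probe 16,0 -> slot 0
493: h=5 -> slot 5
Table: [327, ., 410, ., ., 493, ., ., 168, ., ., ., 817, ., 640, 45, 113]

4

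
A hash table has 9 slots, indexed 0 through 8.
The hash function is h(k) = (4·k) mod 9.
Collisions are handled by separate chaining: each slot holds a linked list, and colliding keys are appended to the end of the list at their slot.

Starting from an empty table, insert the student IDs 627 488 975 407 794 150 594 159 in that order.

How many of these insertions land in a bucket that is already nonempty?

Insert 627: h=6, bucket 6 empty -> new chain.
Insert 488: h=8, bucket 8 empty -> new chain.
Insert 975: h=3, bucket 3 empty -> new chain.
Insert 407: h=8, bucket 8 nonempty -> append to chain.
Insert 794: h=8, bucket 8 nonempty -> append to chain.
Insert 150: h=6, bucket 6 nonempty -> append to chain.
Insert 594: h=0, bucket 0 empty -> new chain.
Insert 159: h=6, bucket 6 nonempty -> append to chain.
Final buckets:
0: 594
1: -
2: -
3: 975
4: -
5: -
6: 627 -> 150 -> 159
7: -
8: 488 -> 407 -> 794

4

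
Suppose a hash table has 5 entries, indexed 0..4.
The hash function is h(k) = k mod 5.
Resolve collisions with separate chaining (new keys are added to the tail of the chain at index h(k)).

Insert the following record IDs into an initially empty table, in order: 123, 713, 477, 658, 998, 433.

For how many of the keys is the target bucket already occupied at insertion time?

4

Insert 123: h=3, bucket 3 empty -> new chain.
Insert 713: h=3, bucket 3 nonempty -> append to chain.
Insert 477: h=2, bucket 2 empty -> new chain.
Insert 658: h=3, bucket 3 nonempty -> append to chain.
Insert 998: h=3, bucket 3 nonempty -> append to chain.
Insert 433: h=3, bucket 3 nonempty -> append to chain.
Final buckets:
0: -
1: -
2: 477
3: 123 -> 713 -> 658 -> 998 -> 433
4: -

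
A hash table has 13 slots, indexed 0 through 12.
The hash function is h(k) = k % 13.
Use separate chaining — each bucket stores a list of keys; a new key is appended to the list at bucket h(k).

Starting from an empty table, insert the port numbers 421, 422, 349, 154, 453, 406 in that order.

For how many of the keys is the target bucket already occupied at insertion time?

2

421 -> bucket 5
422 -> bucket 6
349 -> bucket 11
154 -> bucket 11 (collision)
453 -> bucket 11 (collision)
406 -> bucket 3
Final buckets:
0: ∅
1: ∅
2: ∅
3: 406
4: ∅
5: 421
6: 422
7: ∅
8: ∅
9: ∅
10: ∅
11: 349 -> 154 -> 453
12: ∅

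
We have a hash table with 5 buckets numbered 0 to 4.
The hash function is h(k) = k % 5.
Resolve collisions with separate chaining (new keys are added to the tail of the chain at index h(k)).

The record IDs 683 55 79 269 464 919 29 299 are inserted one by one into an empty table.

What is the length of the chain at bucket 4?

Insert 683: h=3, bucket 3 empty → new chain.
Insert 55: h=0, bucket 0 empty → new chain.
Insert 79: h=4, bucket 4 empty → new chain.
Insert 269: h=4, bucket 4 nonempty → append to chain.
Insert 464: h=4, bucket 4 nonempty → append to chain.
Insert 919: h=4, bucket 4 nonempty → append to chain.
Insert 29: h=4, bucket 4 nonempty → append to chain.
Insert 299: h=4, bucket 4 nonempty → append to chain.
Final buckets:
0: 55
1: .
2: .
3: 683
4: 79 -> 269 -> 464 -> 919 -> 29 -> 299

6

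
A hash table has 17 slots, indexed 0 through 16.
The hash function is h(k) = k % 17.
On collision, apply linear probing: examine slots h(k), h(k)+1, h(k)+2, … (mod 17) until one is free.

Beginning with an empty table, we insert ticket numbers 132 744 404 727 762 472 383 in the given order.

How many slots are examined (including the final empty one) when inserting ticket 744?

2

132 hashes to 13; slot 13 is free => place at 13.
744 hashes to 13; 13 taken => place at 14.
404 hashes to 13; 13,14 taken => place at 15.
727 hashes to 13; 13,14,15 taken => place at 16.
762 hashes to 14; 14,15,16 taken => place at 0.
472 hashes to 13; 13,14,15,16,0 taken => place at 1.
383 hashes to 9; slot 9 is free => place at 9.
Table: [762, 472, _, _, _, _, _, _, _, 383, _, _, _, 132, 744, 404, 727]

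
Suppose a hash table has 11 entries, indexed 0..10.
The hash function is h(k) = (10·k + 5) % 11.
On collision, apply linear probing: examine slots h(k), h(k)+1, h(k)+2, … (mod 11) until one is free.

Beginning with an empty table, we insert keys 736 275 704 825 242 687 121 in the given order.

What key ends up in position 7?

Insert 736: h=6, slot 6 empty -> index 6.
Insert 275: h=5, slot 5 empty -> index 5.
Insert 704: h=5, slots 5,6 occupied -> index 7.
Insert 825: h=5, slots 5,6,7 occupied -> index 8.
Insert 242: h=5, slots 5,6,7,8 occupied -> index 9.
Insert 687: h=0, slot 0 empty -> index 0.
Insert 121: h=5, slots 5,6,7,8,9 occupied -> index 10.
Table: [687, ∅, ∅, ∅, ∅, 275, 736, 704, 825, 242, 121]

704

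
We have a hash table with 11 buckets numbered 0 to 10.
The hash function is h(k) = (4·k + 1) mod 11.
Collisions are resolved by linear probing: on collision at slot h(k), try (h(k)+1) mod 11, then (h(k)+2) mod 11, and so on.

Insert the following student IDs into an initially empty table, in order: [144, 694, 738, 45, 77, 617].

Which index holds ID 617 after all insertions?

9

144: h=5 => slot 5
694: h=5, probe 5,6 => slot 6
738: h=5, probe 5,6,7 => slot 7
45: h=5, probe 5,6,7,8 => slot 8
77: h=1 => slot 1
617: h=5, probe 5,6,7,8,9 => slot 9
Table: [∅, 77, ∅, ∅, ∅, 144, 694, 738, 45, 617, ∅]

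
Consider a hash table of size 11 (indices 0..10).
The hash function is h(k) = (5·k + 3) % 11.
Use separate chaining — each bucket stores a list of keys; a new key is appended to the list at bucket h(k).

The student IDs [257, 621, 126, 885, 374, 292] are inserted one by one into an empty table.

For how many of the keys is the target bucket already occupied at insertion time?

2

257 → bucket 1
621 → bucket 6
126 → bucket 6 (collision)
885 → bucket 6 (collision)
374 → bucket 3
292 → bucket 0
Final buckets:
0: 292
1: 257
2: —
3: 374
4: —
5: —
6: 621 -> 126 -> 885
7: —
8: —
9: —
10: —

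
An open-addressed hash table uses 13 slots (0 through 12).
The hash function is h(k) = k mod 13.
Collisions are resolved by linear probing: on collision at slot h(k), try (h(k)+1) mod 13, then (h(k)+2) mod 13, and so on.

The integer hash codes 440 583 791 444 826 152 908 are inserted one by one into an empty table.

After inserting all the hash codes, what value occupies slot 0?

791

440: h=11 => slot 11
583: h=11, probe 11,12 => slot 12
791: h=11, probe 11,12,0 => slot 0
444: h=2 => slot 2
826: h=7 => slot 7
152: h=9 => slot 9
908: h=11, probe 11,12,0,1 => slot 1
Table: [791, 908, 444, ., ., ., ., 826, ., 152, ., 440, 583]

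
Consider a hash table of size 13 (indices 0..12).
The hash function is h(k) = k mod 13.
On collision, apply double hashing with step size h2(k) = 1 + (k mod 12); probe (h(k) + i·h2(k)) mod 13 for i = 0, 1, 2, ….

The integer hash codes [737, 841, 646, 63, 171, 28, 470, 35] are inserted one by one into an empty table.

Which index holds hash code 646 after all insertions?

7

737: h=9 → slot 9
841: h=9, h2=2, probe 9,11 → slot 11
646: h=9, h2=11, probe 9,7 → slot 7
63: h=11, h2=4, probe 11,2 → slot 2
171: h=2, h2=4, probe 2,6 → slot 6
28: h=2, h2=5, probe 2,7,12 → slot 12
470: h=2, h2=3, probe 2,5 → slot 5
35: h=9, h2=12, probe 9,8 → slot 8
Table: [_, _, 63, _, _, 470, 171, 646, 35, 737, _, 841, 28]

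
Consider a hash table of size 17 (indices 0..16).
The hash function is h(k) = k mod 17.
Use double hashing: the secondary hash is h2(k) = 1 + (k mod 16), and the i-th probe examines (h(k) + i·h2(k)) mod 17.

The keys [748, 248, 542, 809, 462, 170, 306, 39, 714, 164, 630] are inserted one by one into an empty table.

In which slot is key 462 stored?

1

Insert 748: h=0, slot 0 empty -> index 0.
Insert 248: h=10, slot 10 empty -> index 10.
Insert 542: h=15, slot 15 empty -> index 15.
Insert 809: h=10, h2=10, slot 10 occupied -> index 3.
Insert 462: h=3, h2=15, slot 3 occupied -> index 1.
Insert 170: h=0, h2=11, slot 0 occupied -> index 11.
Insert 306: h=0, h2=3, slots 0,3 occupied -> index 6.
Insert 39: h=5, slot 5 empty -> index 5.
Insert 714: h=0, h2=11, slots 0,11,5 occupied -> index 16.
Insert 164: h=11, h2=5, slots 11,16 occupied -> index 4.
Insert 630: h=1, h2=7, slot 1 occupied -> index 8.
Table: [748, 462, ., 809, 164, 39, 306, ., 630, ., 248, 170, ., ., ., 542, 714]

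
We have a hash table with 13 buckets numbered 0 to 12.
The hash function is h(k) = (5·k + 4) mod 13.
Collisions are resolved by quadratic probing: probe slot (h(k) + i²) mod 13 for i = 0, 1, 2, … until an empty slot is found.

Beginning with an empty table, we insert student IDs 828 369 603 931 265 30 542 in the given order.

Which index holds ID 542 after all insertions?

1

828: h=10 → slot 10
369: h=3 → slot 3
603: h=3, probe 3,4 → slot 4
931: h=5 → slot 5
265: h=3, probe 3,4,7 → slot 7
30: h=11 → slot 11
542: h=10, probe 10,11,1 → slot 1
Table: [., 542, ., 369, 603, 931, ., 265, ., ., 828, 30, .]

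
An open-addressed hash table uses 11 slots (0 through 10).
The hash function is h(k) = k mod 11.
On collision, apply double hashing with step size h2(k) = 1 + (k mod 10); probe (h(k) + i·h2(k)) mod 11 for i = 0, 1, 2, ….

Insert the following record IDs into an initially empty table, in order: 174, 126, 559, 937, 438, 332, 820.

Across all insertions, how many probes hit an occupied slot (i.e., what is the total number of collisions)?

5

Insert 174: h=9, slot 9 empty → index 9.
Insert 126: h=5, slot 5 empty → index 5.
Insert 559: h=9, h2=10, slot 9 occupied → index 8.
Insert 937: h=2, slot 2 empty → index 2.
Insert 438: h=9, h2=9, slot 9 occupied → index 7.
Insert 332: h=2, h2=3, slots 2,5,8 occupied → index 0.
Insert 820: h=6, slot 6 empty → index 6.
Table: [332, _, 937, _, _, 126, 820, 438, 559, 174, _]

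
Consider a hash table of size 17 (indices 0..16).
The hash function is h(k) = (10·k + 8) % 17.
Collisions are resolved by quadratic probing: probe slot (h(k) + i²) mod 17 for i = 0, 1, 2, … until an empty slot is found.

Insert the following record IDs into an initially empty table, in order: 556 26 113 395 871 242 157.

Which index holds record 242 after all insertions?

Insert 556: h=9, slot 9 empty → index 9.
Insert 26: h=13, slot 13 empty → index 13.
Insert 113: h=16, slot 16 empty → index 16.
Insert 395: h=14, slot 14 empty → index 14.
Insert 871: h=14, slot 14 occupied → index 15.
Insert 242: h=14, slots 14,15 occupied → index 1.
Insert 157: h=14, slots 14,15,1 occupied → index 6.
Table: [∅, 242, ∅, ∅, ∅, ∅, 157, ∅, ∅, 556, ∅, ∅, ∅, 26, 395, 871, 113]

1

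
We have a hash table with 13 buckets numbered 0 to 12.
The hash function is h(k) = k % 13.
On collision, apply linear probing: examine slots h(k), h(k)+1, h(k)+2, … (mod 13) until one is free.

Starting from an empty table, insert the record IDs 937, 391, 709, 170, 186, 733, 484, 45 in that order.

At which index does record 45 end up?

937: h=1 → slot 1
391: h=1, probe 1,2 → slot 2
709: h=7 → slot 7
170: h=1, probe 1,2,3 → slot 3
186: h=4 → slot 4
733: h=5 → slot 5
484: h=3, probe 3,4,5,6 → slot 6
45: h=6, probe 6,7,8 → slot 8
Table: [_, 937, 391, 170, 186, 733, 484, 709, 45, _, _, _, _]

8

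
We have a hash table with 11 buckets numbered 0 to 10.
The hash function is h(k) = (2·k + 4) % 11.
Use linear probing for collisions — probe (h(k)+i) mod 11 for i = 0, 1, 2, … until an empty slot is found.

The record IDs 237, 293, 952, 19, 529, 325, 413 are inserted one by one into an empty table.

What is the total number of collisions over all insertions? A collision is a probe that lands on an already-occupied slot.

14

237 hashes to 5; slot 5 is free -> place at 5.
293 hashes to 7; slot 7 is free -> place at 7.
952 hashes to 5; 5 taken -> place at 6.
19 hashes to 9; slot 9 is free -> place at 9.
529 hashes to 6; 6,7 taken -> place at 8.
325 hashes to 5; 5,6,7,8,9 taken -> place at 10.
413 hashes to 5; 5,6,7,8,9,10 taken -> place at 0.
Table: [413, —, —, —, —, 237, 952, 293, 529, 19, 325]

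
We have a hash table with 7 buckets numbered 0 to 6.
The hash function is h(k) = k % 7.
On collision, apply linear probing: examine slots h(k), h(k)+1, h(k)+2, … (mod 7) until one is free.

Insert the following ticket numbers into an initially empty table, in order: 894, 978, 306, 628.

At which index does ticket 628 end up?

1

894 hashes to 5; slot 5 is free → place at 5.
978 hashes to 5; 5 taken → place at 6.
306 hashes to 5; 5,6 taken → place at 0.
628 hashes to 5; 5,6,0 taken → place at 1.
Table: [306, 628, —, —, —, 894, 978]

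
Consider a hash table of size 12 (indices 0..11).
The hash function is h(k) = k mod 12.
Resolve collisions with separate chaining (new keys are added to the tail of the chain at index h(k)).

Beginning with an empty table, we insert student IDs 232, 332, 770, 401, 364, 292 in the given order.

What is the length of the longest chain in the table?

3

Insert 232: h=4, bucket 4 empty -> new chain.
Insert 332: h=8, bucket 8 empty -> new chain.
Insert 770: h=2, bucket 2 empty -> new chain.
Insert 401: h=5, bucket 5 empty -> new chain.
Insert 364: h=4, bucket 4 nonempty -> append to chain.
Insert 292: h=4, bucket 4 nonempty -> append to chain.
Final buckets:
0: .
1: .
2: 770
3: .
4: 232 -> 364 -> 292
5: 401
6: .
7: .
8: 332
9: .
10: .
11: .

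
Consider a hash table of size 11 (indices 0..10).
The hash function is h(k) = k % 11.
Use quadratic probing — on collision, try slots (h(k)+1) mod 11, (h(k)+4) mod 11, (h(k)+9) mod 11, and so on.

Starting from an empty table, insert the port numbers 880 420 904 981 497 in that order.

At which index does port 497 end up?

880: h=0 → slot 0
420: h=2 → slot 2
904: h=2, probe 2,3 → slot 3
981: h=2, probe 2,3,6 → slot 6
497: h=2, probe 2,3,6,0,7 → slot 7
Table: [880, ., 420, 904, ., ., 981, 497, ., ., .]

7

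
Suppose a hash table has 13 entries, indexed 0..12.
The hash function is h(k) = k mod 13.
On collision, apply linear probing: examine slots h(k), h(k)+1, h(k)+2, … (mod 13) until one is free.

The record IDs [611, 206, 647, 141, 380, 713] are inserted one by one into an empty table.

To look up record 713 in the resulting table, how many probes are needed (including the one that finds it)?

4

Insert 611: h=0, slot 0 empty -> index 0.
Insert 206: h=11, slot 11 empty -> index 11.
Insert 647: h=10, slot 10 empty -> index 10.
Insert 141: h=11, slot 11 occupied -> index 12.
Insert 380: h=3, slot 3 empty -> index 3.
Insert 713: h=11, slots 11,12,0 occupied -> index 1.
Table: [611, 713, _, 380, _, _, _, _, _, _, 647, 206, 141]
Lookup 713: h=11, probe 11,12,0,1 → found at 1.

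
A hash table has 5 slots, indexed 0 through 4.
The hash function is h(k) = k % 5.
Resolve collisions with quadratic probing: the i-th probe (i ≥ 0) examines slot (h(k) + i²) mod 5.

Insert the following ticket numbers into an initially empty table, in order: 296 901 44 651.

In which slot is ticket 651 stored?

0

296: h=1 → slot 1
901: h=1, probe 1,2 → slot 2
44: h=4 → slot 4
651: h=1, probe 1,2,0 → slot 0
Table: [651, 296, 901, ., 44]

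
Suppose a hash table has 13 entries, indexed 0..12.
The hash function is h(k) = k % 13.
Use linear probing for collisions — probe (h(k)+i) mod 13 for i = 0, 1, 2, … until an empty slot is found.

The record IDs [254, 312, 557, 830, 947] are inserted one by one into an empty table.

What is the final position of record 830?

254 hashes to 7; slot 7 is free -> place at 7.
312 hashes to 0; slot 0 is free -> place at 0.
557 hashes to 11; slot 11 is free -> place at 11.
830 hashes to 11; 11 taken -> place at 12.
947 hashes to 11; 11,12,0 taken -> place at 1.
Table: [312, 947, _, _, _, _, _, 254, _, _, _, 557, 830]

12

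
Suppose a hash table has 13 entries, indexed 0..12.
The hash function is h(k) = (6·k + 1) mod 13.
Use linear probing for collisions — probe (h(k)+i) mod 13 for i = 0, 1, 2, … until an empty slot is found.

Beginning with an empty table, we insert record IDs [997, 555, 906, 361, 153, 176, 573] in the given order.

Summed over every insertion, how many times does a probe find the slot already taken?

997 hashes to 3; slot 3 is free => place at 3.
555 hashes to 3; 3 taken => place at 4.
906 hashes to 3; 3,4 taken => place at 5.
361 hashes to 9; slot 9 is free => place at 9.
153 hashes to 9; 9 taken => place at 10.
176 hashes to 4; 4,5 taken => place at 6.
573 hashes to 7; slot 7 is free => place at 7.
Table: [_, _, _, 997, 555, 906, 176, 573, _, 361, 153, _, _]

6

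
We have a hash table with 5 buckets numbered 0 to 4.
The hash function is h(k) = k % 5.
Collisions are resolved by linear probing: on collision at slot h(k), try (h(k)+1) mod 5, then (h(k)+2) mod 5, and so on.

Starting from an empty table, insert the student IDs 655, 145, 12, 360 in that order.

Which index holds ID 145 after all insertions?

655: h=0 => slot 0
145: h=0, probe 0,1 => slot 1
12: h=2 => slot 2
360: h=0, probe 0,1,2,3 => slot 3
Table: [655, 145, 12, 360, ∅]

1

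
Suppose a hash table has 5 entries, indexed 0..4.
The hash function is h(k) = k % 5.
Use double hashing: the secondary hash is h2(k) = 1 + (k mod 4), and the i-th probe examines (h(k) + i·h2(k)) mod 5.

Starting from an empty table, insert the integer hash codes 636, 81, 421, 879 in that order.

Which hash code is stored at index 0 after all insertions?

421

636: h=1 => slot 1
81: h=1, h2=2, probe 1,3 => slot 3
421: h=1, h2=2, probe 1,3,0 => slot 0
879: h=4 => slot 4
Table: [421, 636, _, 81, 879]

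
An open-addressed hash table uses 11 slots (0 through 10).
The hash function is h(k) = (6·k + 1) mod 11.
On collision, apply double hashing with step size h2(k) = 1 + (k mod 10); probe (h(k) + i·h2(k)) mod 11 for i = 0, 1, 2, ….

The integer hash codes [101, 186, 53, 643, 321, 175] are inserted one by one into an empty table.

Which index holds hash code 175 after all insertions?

Insert 101: h=2, slot 2 empty -> index 2.
Insert 186: h=6, slot 6 empty -> index 6.
Insert 53: h=0, slot 0 empty -> index 0.
Insert 643: h=9, slot 9 empty -> index 9.
Insert 321: h=2, h2=2, slot 2 occupied -> index 4.
Insert 175: h=6, h2=6, slot 6 occupied -> index 1.
Table: [53, 175, 101, ., 321, ., 186, ., ., 643, .]

1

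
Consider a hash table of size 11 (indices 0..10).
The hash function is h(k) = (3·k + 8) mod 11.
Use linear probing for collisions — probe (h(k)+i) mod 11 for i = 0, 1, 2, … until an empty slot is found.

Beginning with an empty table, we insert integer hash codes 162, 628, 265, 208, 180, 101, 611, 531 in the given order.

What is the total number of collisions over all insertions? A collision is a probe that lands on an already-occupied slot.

162: h=10 → slot 10
628: h=0 → slot 0
265: h=0, probe 0,1 → slot 1
208: h=5 → slot 5
180: h=9 → slot 9
101: h=3 → slot 3
611: h=4 → slot 4
531: h=6 → slot 6
Table: [628, 265, ∅, 101, 611, 208, 531, ∅, ∅, 180, 162]

1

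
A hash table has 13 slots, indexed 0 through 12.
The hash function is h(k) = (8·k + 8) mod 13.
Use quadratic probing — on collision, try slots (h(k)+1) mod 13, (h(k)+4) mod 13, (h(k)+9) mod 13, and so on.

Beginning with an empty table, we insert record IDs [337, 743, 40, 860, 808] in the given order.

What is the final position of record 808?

2

337: h=0 → slot 0
743: h=11 → slot 11
40: h=3 → slot 3
860: h=11, probe 11,12 → slot 12
808: h=11, probe 11,12,2 → slot 2
Table: [337, ., 808, 40, ., ., ., ., ., ., ., 743, 860]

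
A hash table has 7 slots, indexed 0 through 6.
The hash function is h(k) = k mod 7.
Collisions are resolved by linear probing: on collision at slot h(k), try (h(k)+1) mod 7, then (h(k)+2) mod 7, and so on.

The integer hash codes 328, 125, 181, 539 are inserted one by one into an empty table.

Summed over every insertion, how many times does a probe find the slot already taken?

5

328 hashes to 6; slot 6 is free -> place at 6.
125 hashes to 6; 6 taken -> place at 0.
181 hashes to 6; 6,0 taken -> place at 1.
539 hashes to 0; 0,1 taken -> place at 2.
Table: [125, 181, 539, _, _, _, 328]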